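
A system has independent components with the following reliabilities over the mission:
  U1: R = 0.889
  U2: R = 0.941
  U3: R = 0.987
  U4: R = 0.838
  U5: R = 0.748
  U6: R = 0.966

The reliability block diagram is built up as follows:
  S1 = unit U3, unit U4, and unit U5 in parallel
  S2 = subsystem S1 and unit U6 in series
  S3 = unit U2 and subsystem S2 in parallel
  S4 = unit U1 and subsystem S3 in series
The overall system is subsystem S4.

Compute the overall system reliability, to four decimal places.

0.8872

Parallel (U3, U4, and U5): 1 − (1 − 0.987000)(1 − 0.838000)(1 − 0.748000) = 0.999469
Series ([0.999469] and U6): 0.999469 × 0.966000 = 0.965487
Parallel (U2 and [0.965487]): 1 − (1 − 0.941000)(1 − 0.965487) = 0.997964
Series (U1 and [0.997964]): 0.889000 × 0.997964 = 0.8872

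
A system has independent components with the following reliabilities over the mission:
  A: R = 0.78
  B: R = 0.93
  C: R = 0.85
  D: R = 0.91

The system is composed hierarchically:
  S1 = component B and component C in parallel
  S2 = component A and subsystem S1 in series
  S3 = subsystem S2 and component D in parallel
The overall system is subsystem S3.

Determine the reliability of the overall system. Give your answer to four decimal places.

Parallel (B and C): 1 − (1 − 0.930000)(1 − 0.850000) = 0.989500
Series (A and [0.989500]): 0.780000 × 0.989500 = 0.771810
Parallel ([0.771810] and D): 1 − (1 − 0.771810)(1 − 0.910000) = 0.9795

0.9795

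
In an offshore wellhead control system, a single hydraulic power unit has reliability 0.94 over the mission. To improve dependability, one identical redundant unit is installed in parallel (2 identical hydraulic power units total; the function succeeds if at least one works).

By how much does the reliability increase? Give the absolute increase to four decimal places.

0.0564

R_before = 0.94
R_after = 1 − (1 − 0.94)^2 = 0.9964
ΔR = 0.9964 − 0.94 = 0.0564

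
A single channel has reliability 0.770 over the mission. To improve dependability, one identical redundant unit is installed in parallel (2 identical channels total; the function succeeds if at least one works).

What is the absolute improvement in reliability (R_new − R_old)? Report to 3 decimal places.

R_before = 0.770
R_after = 1 − (1 − 0.770)^2 = 0.947
ΔR = 0.947 − 0.770 = 0.177

0.177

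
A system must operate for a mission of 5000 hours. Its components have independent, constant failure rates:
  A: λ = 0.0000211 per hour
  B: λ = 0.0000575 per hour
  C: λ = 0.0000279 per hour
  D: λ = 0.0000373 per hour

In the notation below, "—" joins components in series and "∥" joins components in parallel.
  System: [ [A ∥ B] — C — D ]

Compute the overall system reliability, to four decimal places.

R(A) = exp(−0.0000211 × 5000) = 0.899874
R(B) = exp(−0.0000575 × 5000) = 0.750137
R(C) = exp(−0.0000279 × 5000) = 0.869793
R(D) = exp(−0.0000373 × 5000) = 0.829859
Parallel (A and B): 1 − (1 − 0.899874)(1 − 0.750137) = 0.974982
Series ([0.974982], C, and D): 0.974982 × 0.869793 × 0.829859 = 0.7037

0.7037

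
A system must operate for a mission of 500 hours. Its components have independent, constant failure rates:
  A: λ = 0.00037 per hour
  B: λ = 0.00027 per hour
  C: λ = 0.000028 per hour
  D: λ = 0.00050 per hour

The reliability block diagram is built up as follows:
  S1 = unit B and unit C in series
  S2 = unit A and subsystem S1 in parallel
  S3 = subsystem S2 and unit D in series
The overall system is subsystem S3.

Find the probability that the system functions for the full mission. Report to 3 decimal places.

R(A) = exp(−0.00037 × 500) = 0.83110
R(B) = exp(−0.00027 × 500) = 0.87372
R(C) = exp(−0.000028 × 500) = 0.98610
R(D) = exp(−0.00050 × 500) = 0.77880
Series (B and C): 0.87372 × 0.98610 = 0.86158
Parallel (A and [0.86158]): 1 − (1 − 0.83110)(1 − 0.86158) = 0.97662
Series ([0.97662] and D): 0.97662 × 0.77880 = 0.761

0.761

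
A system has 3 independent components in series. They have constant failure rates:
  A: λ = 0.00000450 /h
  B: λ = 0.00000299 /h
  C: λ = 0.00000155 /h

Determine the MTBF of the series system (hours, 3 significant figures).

Series of exponential components: λ_sys = Σ λ_i
λ_sys = 0.00000450 + 0.00000299 + 0.00000155 = 9.0400e-06 /h
MTBF = 1 / λ_sys = 111000 h

111000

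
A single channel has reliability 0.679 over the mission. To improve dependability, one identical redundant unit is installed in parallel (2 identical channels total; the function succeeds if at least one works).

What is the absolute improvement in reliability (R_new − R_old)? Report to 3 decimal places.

R_before = 0.679
R_after = 1 − (1 − 0.679)^2 = 0.897
ΔR = 0.897 − 0.679 = 0.218

0.218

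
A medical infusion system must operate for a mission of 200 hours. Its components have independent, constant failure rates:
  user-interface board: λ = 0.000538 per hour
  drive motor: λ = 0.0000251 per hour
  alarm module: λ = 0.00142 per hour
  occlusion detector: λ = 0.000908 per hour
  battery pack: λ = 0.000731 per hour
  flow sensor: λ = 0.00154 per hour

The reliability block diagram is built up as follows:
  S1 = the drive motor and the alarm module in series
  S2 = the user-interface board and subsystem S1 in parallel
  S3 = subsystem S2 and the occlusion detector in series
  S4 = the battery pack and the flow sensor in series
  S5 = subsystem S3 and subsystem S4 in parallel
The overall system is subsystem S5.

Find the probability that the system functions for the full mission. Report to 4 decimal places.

R(user-interface board) = exp(−0.000538 × 200) = 0.897987
R(drive motor) = exp(−0.0000251 × 200) = 0.994993
R(alarm module) = exp(−0.00142 × 200) = 0.752767
R(occlusion detector) = exp(−0.000908 × 200) = 0.833935
R(battery pack) = exp(−0.000731 × 200) = 0.863985
R(flow sensor) = exp(−0.00154 × 200) = 0.734915
Series (drive motor and alarm module): 0.994993 × 0.752767 = 0.748998
Parallel (user-interface board and [0.748998]): 1 − (1 − 0.897987)(1 − 0.748998) = 0.974395
Series ([0.974395] and occlusion detector): 0.974395 × 0.833935 = 0.812582
Series (battery pack and flow sensor): 0.863985 × 0.734915 = 0.634956
Parallel ([0.812582] and [0.634956]): 1 − (1 − 0.812582)(1 − 0.634956) = 0.9316

0.9316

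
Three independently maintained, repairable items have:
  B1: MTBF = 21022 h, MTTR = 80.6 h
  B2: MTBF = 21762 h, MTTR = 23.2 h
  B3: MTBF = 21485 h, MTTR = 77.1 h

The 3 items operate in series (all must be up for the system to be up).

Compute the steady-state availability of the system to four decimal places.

A(B1) = MTBF/(MTBF+MTTR) = 21022/(21022+80.6) = 0.996181
A(B2) = MTBF/(MTBF+MTTR) = 21762/(21762+23.2) = 0.998935
A(B3) = MTBF/(MTBF+MTTR) = 21485/(21485+77.1) = 0.996424
Series availability: 0.996181 × 0.998935 × 0.996424 = 0.9916

0.9916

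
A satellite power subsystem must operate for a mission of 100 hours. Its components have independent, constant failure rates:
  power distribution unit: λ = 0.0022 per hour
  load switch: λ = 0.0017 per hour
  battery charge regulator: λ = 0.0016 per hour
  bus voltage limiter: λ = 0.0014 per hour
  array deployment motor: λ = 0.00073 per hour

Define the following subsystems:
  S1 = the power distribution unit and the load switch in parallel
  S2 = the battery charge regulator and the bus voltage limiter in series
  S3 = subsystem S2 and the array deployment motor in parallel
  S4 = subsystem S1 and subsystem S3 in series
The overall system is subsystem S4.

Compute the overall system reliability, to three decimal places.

R(power distribution unit) = exp(−0.0022 × 100) = 0.80252
R(load switch) = exp(−0.0017 × 100) = 0.84366
R(battery charge regulator) = exp(−0.0016 × 100) = 0.85214
R(bus voltage limiter) = exp(−0.0014 × 100) = 0.86936
R(array deployment motor) = exp(−0.00073 × 100) = 0.92960
Parallel (power distribution unit and load switch): 1 − (1 − 0.80252)(1 − 0.84366) = 0.96913
Series (battery charge regulator and bus voltage limiter): 0.85214 × 0.86936 = 0.74082
Parallel ([0.74082] and array deployment motor): 1 − (1 − 0.74082)(1 − 0.92960) = 0.98175
Series ([0.96913] and [0.98175]): 0.96913 × 0.98175 = 0.951

0.951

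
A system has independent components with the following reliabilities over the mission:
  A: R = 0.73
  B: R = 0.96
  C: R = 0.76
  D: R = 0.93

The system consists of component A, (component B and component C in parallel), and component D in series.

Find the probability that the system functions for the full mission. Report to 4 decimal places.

0.6724

Parallel (B and C): 1 − (1 − 0.960000)(1 − 0.760000) = 0.990400
Series (A, [0.990400], and D): 0.730000 × 0.990400 × 0.930000 = 0.6724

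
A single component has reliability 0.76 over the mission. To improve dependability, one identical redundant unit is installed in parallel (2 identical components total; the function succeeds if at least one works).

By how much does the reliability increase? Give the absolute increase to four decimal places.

0.1824

R_before = 0.76
R_after = 1 − (1 − 0.76)^2 = 0.9424
ΔR = 0.9424 − 0.76 = 0.1824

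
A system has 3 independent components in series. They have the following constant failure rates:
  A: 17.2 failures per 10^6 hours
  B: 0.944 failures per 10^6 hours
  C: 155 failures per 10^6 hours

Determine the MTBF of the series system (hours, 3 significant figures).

Series of exponential components: λ_sys = Σ λ_i
λ_sys = 0.0000172 + 0.000000944 + 0.000155 = 1.7314e-04 /h
MTBF = 1 / λ_sys = 5780 h

5780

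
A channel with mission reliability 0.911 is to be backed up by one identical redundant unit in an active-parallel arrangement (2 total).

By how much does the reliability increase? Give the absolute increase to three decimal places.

R_before = 0.911
R_after = 1 − (1 − 0.911)^2 = 0.992
ΔR = 0.992 − 0.911 = 0.081

0.081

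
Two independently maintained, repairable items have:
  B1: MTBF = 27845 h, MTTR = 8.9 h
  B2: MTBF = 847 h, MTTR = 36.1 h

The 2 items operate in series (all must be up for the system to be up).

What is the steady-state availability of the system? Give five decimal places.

A(B1) = MTBF/(MTBF+MTTR) = 27845/(27845+8.9) = 0.999680
A(B2) = MTBF/(MTBF+MTTR) = 847/(847+36.1) = 0.959121
Series availability: 0.999680 × 0.959121 = 0.95881

0.95881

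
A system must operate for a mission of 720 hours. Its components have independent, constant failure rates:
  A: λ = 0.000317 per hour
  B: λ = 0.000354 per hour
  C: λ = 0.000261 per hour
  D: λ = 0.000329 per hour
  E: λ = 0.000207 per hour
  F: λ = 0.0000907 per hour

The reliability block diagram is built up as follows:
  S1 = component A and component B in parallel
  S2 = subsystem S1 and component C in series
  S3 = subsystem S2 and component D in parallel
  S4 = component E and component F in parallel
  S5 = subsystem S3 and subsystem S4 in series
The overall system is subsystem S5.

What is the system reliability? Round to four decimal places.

R(A) = exp(−0.000317 × 720) = 0.795933
R(B) = exp(−0.000354 × 720) = 0.775009
R(C) = exp(−0.000261 × 720) = 0.828681
R(D) = exp(−0.000329 × 720) = 0.789086
R(E) = exp(−0.000207 × 720) = 0.861535
R(F) = exp(−0.0000907 × 720) = 0.936783
Parallel (A and B): 1 − (1 − 0.795933)(1 − 0.775009) = 0.954087
Series ([0.954087] and C): 0.954087 × 0.828681 = 0.790634
Parallel ([0.790634] and D): 1 − (1 − 0.790634)(1 − 0.789086) = 0.955842
Parallel (E and F): 1 − (1 − 0.861535)(1 − 0.936783) = 0.991247
Series ([0.955842] and [0.991247]): 0.955842 × 0.991247 = 0.9475

0.9475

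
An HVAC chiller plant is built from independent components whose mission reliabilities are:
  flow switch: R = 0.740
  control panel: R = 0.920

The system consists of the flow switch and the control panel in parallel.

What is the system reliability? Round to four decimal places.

Parallel (flow switch and control panel): 1 − (1 − 0.740000)(1 − 0.920000) = 0.9792

0.9792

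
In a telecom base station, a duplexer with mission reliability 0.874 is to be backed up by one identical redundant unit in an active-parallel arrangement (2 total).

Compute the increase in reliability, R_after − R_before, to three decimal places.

R_before = 0.874
R_after = 1 − (1 − 0.874)^2 = 0.984
ΔR = 0.984 − 0.874 = 0.110

0.110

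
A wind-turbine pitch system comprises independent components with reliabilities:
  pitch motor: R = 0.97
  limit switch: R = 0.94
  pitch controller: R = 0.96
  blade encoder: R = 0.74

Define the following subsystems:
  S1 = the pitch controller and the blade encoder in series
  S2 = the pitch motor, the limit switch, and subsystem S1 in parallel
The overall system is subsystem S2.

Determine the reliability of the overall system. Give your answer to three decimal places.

Series (pitch controller and blade encoder): 0.96000 × 0.74000 = 0.71040
Parallel (pitch motor, limit switch, and [0.71040]): 1 − (1 − 0.97000)(1 − 0.94000)(1 − 0.71040) = 0.999

0.999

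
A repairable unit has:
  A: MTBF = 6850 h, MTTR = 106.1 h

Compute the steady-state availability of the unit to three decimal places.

0.985

A(A) = MTBF/(MTBF+MTTR) = 6850/(6850+106.1) = 0.985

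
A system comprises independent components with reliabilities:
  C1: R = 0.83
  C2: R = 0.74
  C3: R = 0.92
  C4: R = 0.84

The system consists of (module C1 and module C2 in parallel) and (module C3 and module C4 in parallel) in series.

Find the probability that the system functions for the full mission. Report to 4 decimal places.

Parallel (C1 and C2): 1 − (1 − 0.830000)(1 − 0.740000) = 0.955800
Parallel (C3 and C4): 1 − (1 − 0.920000)(1 − 0.840000) = 0.987200
Series ([0.955800] and [0.987200]): 0.955800 × 0.987200 = 0.9436

0.9436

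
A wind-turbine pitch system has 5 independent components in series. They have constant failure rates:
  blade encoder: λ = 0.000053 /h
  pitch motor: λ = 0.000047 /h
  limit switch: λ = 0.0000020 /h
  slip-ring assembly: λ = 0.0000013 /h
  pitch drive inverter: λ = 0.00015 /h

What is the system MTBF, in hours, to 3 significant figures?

Series of exponential components: λ_sys = Σ λ_i
λ_sys = 0.000053 + 0.000047 + 0.0000020 + 0.0000013 + 0.00015 = 2.5330e-04 /h
MTBF = 1 / λ_sys = 3950 h

3950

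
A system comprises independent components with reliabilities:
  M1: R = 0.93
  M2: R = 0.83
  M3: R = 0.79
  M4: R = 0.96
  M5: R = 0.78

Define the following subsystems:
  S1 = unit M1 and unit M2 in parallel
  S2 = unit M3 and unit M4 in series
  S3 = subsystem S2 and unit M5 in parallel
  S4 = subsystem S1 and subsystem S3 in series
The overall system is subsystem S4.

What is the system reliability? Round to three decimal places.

0.936

Parallel (M1 and M2): 1 − (1 − 0.93000)(1 − 0.83000) = 0.98810
Series (M3 and M4): 0.79000 × 0.96000 = 0.75840
Parallel ([0.75840] and M5): 1 − (1 − 0.75840)(1 − 0.78000) = 0.94685
Series ([0.98810] and [0.94685]): 0.98810 × 0.94685 = 0.936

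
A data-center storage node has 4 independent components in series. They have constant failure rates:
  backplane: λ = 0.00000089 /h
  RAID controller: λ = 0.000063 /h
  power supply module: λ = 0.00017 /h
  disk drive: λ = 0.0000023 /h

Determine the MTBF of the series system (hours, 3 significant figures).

Series of exponential components: λ_sys = Σ λ_i
λ_sys = 0.00000089 + 0.000063 + 0.00017 + 0.0000023 = 2.3619e-04 /h
MTBF = 1 / λ_sys = 4230 h

4230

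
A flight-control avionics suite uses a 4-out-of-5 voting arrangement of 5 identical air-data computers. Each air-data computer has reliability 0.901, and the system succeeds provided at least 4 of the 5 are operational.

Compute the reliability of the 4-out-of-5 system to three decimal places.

0.920

R = Σ_{i=4}^{5} C(5,i) p^i (1−p)^{5−i} with p = 0.901
C(5,4)·0.901^4·0.099^1 = 0.32622
C(5,5)·0.901^5·0.099^0 = 0.59378
Sum = 0.920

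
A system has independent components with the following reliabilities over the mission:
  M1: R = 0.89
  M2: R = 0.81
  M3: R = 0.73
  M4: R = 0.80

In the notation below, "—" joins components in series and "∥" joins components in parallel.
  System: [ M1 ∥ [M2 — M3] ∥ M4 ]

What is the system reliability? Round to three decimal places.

Series (M2 and M3): 0.81000 × 0.73000 = 0.59130
Parallel (M1, [0.59130], and M4): 1 − (1 − 0.89000)(1 − 0.59130)(1 − 0.80000) = 0.991

0.991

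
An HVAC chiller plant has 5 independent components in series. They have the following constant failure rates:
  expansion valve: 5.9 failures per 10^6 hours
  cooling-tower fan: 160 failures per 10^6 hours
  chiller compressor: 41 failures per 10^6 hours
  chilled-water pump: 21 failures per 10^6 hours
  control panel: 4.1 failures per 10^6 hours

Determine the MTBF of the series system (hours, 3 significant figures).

4310

Series of exponential components: λ_sys = Σ λ_i
λ_sys = 0.0000059 + 0.00016 + 0.000041 + 0.000021 + 0.0000041 = 2.3200e-04 /h
MTBF = 1 / λ_sys = 4310 h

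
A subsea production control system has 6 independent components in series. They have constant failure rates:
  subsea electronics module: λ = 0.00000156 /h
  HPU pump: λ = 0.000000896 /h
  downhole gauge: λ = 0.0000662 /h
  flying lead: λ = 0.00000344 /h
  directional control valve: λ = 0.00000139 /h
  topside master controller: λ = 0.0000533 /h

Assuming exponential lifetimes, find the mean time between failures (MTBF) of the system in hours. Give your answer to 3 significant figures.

Series of exponential components: λ_sys = Σ λ_i
λ_sys = 0.00000156 + 0.000000896 + 0.0000662 + 0.00000344 + 0.00000139 + 0.0000533 = 1.2679e-04 /h
MTBF = 1 / λ_sys = 7890 h

7890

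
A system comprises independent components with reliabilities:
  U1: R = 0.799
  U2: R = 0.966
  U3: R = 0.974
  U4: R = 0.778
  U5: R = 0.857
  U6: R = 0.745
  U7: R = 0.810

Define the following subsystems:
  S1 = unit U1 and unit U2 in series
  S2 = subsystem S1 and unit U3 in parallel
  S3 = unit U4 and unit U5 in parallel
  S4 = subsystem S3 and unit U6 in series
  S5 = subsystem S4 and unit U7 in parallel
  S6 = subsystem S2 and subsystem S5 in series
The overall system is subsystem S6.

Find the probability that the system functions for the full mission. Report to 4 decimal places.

Series (U1 and U2): 0.799000 × 0.966000 = 0.771834
Parallel ([0.771834] and U3): 1 − (1 − 0.771834)(1 − 0.974000) = 0.994068
Parallel (U4 and U5): 1 − (1 − 0.778000)(1 − 0.857000) = 0.968254
Series ([0.968254] and U6): 0.968254 × 0.745000 = 0.721349
Parallel ([0.721349] and U7): 1 − (1 − 0.721349)(1 − 0.810000) = 0.947056
Series ([0.994068] and [0.947056]): 0.994068 × 0.947056 = 0.9414

0.9414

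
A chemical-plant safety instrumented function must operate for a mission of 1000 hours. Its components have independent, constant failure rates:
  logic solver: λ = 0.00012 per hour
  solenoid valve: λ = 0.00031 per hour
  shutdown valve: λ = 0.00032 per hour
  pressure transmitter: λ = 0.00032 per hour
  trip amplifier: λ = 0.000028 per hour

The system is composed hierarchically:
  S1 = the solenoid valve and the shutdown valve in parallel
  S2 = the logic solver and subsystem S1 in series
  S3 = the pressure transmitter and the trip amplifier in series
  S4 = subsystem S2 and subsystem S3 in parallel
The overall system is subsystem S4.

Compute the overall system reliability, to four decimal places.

R(logic solver) = exp(−0.00012 × 1000) = 0.886920
R(solenoid valve) = exp(−0.00031 × 1000) = 0.733447
R(shutdown valve) = exp(−0.00032 × 1000) = 0.726149
R(pressure transmitter) = exp(−0.00032 × 1000) = 0.726149
R(trip amplifier) = exp(−0.000028 × 1000) = 0.972388
Parallel (solenoid valve and shutdown valve): 1 − (1 − 0.733447)(1 − 0.726149) = 0.927004
Series (logic solver and [0.927004]): 0.886920 × 0.927004 = 0.822178
Series (pressure transmitter and trip amplifier): 0.726149 × 0.972388 = 0.706099
Parallel ([0.822178] and [0.706099]): 1 − (1 − 0.822178)(1 − 0.706099) = 0.9477

0.9477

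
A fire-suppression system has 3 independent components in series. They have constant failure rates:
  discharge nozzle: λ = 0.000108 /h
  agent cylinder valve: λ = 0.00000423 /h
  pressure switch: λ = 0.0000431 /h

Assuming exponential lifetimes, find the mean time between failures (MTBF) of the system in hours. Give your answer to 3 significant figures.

6440

Series of exponential components: λ_sys = Σ λ_i
λ_sys = 0.000108 + 0.00000423 + 0.0000431 = 1.5533e-04 /h
MTBF = 1 / λ_sys = 6440 h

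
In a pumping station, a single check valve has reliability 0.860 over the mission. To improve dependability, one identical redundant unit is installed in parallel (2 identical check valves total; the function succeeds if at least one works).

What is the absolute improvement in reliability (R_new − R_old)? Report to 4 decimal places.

R_before = 0.860
R_after = 1 − (1 − 0.860)^2 = 0.9804
ΔR = 0.9804 − 0.860 = 0.1204

0.1204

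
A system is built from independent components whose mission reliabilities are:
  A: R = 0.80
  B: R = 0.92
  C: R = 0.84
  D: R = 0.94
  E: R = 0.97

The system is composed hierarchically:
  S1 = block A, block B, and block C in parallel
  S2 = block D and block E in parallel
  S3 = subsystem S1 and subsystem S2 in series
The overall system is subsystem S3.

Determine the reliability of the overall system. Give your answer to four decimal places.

Parallel (A, B, and C): 1 − (1 − 0.800000)(1 − 0.920000)(1 − 0.840000) = 0.997440
Parallel (D and E): 1 − (1 − 0.940000)(1 − 0.970000) = 0.998200
Series ([0.997440] and [0.998200]): 0.997440 × 0.998200 = 0.9956

0.9956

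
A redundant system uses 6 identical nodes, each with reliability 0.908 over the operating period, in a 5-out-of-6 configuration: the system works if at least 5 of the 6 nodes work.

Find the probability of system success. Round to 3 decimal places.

0.901

R = Σ_{i=5}^{6} C(6,i) p^i (1−p)^{6−i} with p = 0.908
C(6,5)·0.908^5·0.092^1 = 0.34070
C(6,6)·0.908^6·0.092^0 = 0.56042
Sum = 0.901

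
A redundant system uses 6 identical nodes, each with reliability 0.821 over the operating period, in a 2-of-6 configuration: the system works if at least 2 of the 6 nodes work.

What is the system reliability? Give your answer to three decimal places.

R = Σ_{i=2}^{6} C(6,i) p^i (1−p)^{6−i} with p = 0.821
C(6,2)·0.821^2·0.179^4 = 0.01038
C(6,3)·0.821^3·0.179^3 = 0.06348
C(6,4)·0.821^4·0.179^2 = 0.21836
C(6,5)·0.821^5·0.179^1 = 0.40061
C(6,6)·0.821^6·0.179^0 = 0.30624
Sum = 0.999

0.999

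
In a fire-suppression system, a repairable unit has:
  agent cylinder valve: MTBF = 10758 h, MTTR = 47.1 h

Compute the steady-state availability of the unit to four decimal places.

A(agent cylinder valve) = MTBF/(MTBF+MTTR) = 10758/(10758+47.1) = 0.9956

0.9956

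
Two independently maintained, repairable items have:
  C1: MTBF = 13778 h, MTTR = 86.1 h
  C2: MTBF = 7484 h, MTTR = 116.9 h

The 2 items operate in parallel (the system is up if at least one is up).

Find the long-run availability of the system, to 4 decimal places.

0.9999

A(C1) = MTBF/(MTBF+MTTR) = 13778/(13778+86.1) = 0.993790
A(C2) = MTBF/(MTBF+MTTR) = 7484/(7484+116.9) = 0.984620
Parallel availability: 1 − (1 − 0.993790)(1 − 0.984620) = 0.9999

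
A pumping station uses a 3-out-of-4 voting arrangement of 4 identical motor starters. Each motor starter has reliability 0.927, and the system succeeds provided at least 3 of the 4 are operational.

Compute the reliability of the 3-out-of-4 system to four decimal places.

R = Σ_{i=3}^{4} C(4,i) p^i (1−p)^{4−i} with p = 0.927
C(4,3)·0.927^3·0.073^1 = 0.232607
C(4,4)·0.927^4·0.073^0 = 0.738446
Sum = 0.9711

0.9711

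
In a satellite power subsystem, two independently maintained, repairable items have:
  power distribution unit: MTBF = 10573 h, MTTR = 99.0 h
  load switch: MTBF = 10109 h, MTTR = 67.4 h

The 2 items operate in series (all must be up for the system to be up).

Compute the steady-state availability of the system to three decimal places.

0.984

A(power distribution unit) = MTBF/(MTBF+MTTR) = 10573/(10573+99.0) = 0.990723
A(load switch) = MTBF/(MTBF+MTTR) = 10109/(10109+67.4) = 0.993377
Series availability: 0.990723 × 0.993377 = 0.984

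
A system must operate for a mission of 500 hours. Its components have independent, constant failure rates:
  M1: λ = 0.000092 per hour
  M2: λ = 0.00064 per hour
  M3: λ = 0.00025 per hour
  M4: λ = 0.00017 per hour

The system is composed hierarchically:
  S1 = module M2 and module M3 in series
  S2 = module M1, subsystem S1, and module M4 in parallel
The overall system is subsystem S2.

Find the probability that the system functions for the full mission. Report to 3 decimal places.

R(M1) = exp(−0.000092 × 500) = 0.95504
R(M2) = exp(−0.00064 × 500) = 0.72615
R(M3) = exp(−0.00025 × 500) = 0.88250
R(M4) = exp(−0.00017 × 500) = 0.91851
Series (M2 and M3): 0.72615 × 0.88250 = 0.64083
Parallel (M1, [0.64083], and M4): 1 − (1 − 0.95504)(1 − 0.64083)(1 − 0.91851) = 0.999

0.999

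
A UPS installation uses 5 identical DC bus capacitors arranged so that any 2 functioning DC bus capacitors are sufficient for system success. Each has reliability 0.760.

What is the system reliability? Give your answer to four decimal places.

R = Σ_{i=2}^{5} C(5,i) p^i (1−p)^{5−i} with p = 0.760
C(5,2)·0.760^2·0.240^3 = 0.079847
C(5,3)·0.760^3·0.240^2 = 0.252850
C(5,4)·0.760^4·0.240^1 = 0.400346
C(5,5)·0.760^5·0.240^0 = 0.253553
Sum = 0.9866

0.9866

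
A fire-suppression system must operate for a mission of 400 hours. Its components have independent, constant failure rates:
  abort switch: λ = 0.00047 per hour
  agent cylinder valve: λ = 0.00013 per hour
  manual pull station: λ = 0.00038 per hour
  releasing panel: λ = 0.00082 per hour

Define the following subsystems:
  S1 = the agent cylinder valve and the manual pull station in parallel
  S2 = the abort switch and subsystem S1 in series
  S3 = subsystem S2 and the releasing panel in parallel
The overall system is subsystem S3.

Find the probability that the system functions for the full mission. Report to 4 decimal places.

0.9504

R(abort switch) = exp(−0.00047 × 400) = 0.828615
R(agent cylinder valve) = exp(−0.00013 × 400) = 0.949329
R(manual pull station) = exp(−0.00038 × 400) = 0.858988
R(releasing panel) = exp(−0.00082 × 400) = 0.720363
Parallel (agent cylinder valve and manual pull station): 1 − (1 − 0.949329)(1 − 0.858988) = 0.992855
Series (abort switch and [0.992855]): 0.828615 × 0.992855 = 0.822695
Parallel ([0.822695] and releasing panel): 1 − (1 − 0.822695)(1 − 0.720363) = 0.9504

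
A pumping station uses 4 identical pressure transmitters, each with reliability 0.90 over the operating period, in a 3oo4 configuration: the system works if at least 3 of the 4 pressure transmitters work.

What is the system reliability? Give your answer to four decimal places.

R = Σ_{i=3}^{4} C(4,i) p^i (1−p)^{4−i} with p = 0.90
C(4,3)·0.90^3·0.10^1 = 0.291600
C(4,4)·0.90^4·0.10^0 = 0.656100
Sum = 0.9477

0.9477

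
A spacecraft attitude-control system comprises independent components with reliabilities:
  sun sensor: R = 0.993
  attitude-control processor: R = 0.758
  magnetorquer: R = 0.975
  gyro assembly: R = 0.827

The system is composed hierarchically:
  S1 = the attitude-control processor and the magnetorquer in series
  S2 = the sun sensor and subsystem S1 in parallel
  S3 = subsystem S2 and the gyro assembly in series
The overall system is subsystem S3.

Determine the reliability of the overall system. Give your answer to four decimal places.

0.8255

Series (attitude-control processor and magnetorquer): 0.758000 × 0.975000 = 0.739050
Parallel (sun sensor and [0.739050]): 1 − (1 − 0.993000)(1 − 0.739050) = 0.998173
Series ([0.998173] and gyro assembly): 0.998173 × 0.827000 = 0.8255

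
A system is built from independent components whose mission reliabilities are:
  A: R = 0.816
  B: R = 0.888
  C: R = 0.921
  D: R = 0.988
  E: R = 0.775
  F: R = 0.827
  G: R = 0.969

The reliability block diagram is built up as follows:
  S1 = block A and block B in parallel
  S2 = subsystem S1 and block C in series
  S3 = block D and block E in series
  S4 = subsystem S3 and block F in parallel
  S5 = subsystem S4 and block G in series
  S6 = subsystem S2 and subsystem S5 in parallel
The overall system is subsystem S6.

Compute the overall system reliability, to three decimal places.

0.993

Parallel (A and B): 1 − (1 − 0.81600)(1 − 0.88800) = 0.97939
Series ([0.97939] and C): 0.97939 × 0.92100 = 0.90202
Series (D and E): 0.98800 × 0.77500 = 0.76570
Parallel ([0.76570] and F): 1 − (1 − 0.76570)(1 − 0.82700) = 0.95947
Series ([0.95947] and G): 0.95947 × 0.96900 = 0.92973
Parallel ([0.90202] and [0.92973]): 1 − (1 − 0.90202)(1 − 0.92973) = 0.993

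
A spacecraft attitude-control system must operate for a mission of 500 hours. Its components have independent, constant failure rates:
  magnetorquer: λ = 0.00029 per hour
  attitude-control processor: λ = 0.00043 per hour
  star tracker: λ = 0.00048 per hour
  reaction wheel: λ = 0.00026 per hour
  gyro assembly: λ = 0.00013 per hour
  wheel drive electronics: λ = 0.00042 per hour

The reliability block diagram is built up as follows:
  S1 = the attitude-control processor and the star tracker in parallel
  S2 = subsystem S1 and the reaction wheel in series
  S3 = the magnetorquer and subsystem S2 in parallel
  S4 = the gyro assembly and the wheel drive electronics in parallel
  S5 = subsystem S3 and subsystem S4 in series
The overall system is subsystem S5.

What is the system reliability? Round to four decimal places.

0.9670

R(magnetorquer) = exp(−0.00029 × 500) = 0.865022
R(attitude-control processor) = exp(−0.00043 × 500) = 0.806541
R(star tracker) = exp(−0.00048 × 500) = 0.786628
R(reaction wheel) = exp(−0.00026 × 500) = 0.878095
R(gyro assembly) = exp(−0.00013 × 500) = 0.937067
R(wheel drive electronics) = exp(−0.00042 × 500) = 0.810584
Parallel (attitude-control processor and star tracker): 1 − (1 − 0.806541)(1 − 0.786628) = 0.958721
Series ([0.958721] and reaction wheel): 0.958721 × 0.878095 = 0.841848
Parallel (magnetorquer and [0.841848]): 1 − (1 − 0.865022)(1 − 0.841848) = 0.978653
Parallel (gyro assembly and wheel drive electronics): 1 − (1 − 0.937067)(1 − 0.810584) = 0.988079
Series ([0.978653] and [0.988079]): 0.978653 × 0.988079 = 0.9670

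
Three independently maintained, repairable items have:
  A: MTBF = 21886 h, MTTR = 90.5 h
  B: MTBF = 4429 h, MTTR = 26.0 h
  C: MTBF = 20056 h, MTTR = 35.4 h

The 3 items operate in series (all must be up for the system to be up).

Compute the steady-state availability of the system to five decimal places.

A(A) = MTBF/(MTBF+MTTR) = 21886/(21886+90.5) = 0.995882
A(B) = MTBF/(MTBF+MTTR) = 4429/(4429+26.0) = 0.994164
A(C) = MTBF/(MTBF+MTTR) = 20056/(20056+35.4) = 0.998238
Series availability: 0.995882 × 0.994164 × 0.998238 = 0.98833

0.98833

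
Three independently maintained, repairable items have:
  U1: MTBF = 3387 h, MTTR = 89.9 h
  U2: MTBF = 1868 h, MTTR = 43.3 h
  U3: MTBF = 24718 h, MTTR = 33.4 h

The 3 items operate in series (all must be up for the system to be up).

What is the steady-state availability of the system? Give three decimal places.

0.951

A(U1) = MTBF/(MTBF+MTTR) = 3387/(3387+89.9) = 0.974144
A(U2) = MTBF/(MTBF+MTTR) = 1868/(1868+43.3) = 0.977345
A(U3) = MTBF/(MTBF+MTTR) = 24718/(24718+33.4) = 0.998651
Series availability: 0.974144 × 0.977345 × 0.998651 = 0.951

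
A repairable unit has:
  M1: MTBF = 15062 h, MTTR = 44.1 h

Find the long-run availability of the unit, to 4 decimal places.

A(M1) = MTBF/(MTBF+MTTR) = 15062/(15062+44.1) = 0.9971

0.9971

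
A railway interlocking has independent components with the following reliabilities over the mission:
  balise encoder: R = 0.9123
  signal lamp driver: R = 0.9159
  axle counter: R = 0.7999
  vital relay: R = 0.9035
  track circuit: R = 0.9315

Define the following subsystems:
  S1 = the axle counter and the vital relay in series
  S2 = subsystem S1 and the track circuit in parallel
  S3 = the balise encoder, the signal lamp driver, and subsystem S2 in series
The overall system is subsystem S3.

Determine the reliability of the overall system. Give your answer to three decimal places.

Series (axle counter and vital relay): 0.79990 × 0.90350 = 0.72271
Parallel ([0.72271] and track circuit): 1 − (1 − 0.72271)(1 − 0.93150) = 0.98101
Series (balise encoder, signal lamp driver, and [0.98101]): 0.91230 × 0.91590 × 0.98101 = 0.820

0.820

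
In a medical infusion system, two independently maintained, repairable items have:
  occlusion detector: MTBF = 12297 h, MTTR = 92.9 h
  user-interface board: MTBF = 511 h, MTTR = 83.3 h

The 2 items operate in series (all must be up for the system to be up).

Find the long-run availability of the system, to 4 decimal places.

0.8534

A(occlusion detector) = MTBF/(MTBF+MTTR) = 12297/(12297+92.9) = 0.992502
A(user-interface board) = MTBF/(MTBF+MTTR) = 511/(511+83.3) = 0.859835
Series availability: 0.992502 × 0.859835 = 0.8534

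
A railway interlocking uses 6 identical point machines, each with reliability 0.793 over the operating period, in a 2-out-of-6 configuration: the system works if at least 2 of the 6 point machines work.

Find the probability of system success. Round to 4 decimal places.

R = Σ_{i=2}^{6} C(6,i) p^i (1−p)^{6−i} with p = 0.793
C(6,2)·0.793^2·0.207^4 = 0.017319
C(6,3)·0.793^3·0.207^3 = 0.088463
C(6,4)·0.793^4·0.207^2 = 0.254170
C(6,5)·0.793^5·0.207^1 = 0.389482
C(6,6)·0.793^6·0.207^0 = 0.248679
Sum = 0.9981

0.9981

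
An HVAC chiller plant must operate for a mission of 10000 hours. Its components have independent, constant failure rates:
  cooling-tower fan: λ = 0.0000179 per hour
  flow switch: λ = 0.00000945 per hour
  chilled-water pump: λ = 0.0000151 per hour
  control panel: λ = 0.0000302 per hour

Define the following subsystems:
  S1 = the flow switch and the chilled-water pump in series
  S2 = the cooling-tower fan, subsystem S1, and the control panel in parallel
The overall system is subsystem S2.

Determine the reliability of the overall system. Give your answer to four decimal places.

0.9907

R(cooling-tower fan) = exp(−0.0000179 × 10000) = 0.836106
R(flow switch) = exp(−0.00000945 × 10000) = 0.909828
R(chilled-water pump) = exp(−0.0000151 × 10000) = 0.859848
R(control panel) = exp(−0.0000302 × 10000) = 0.739338
Series (flow switch and chilled-water pump): 0.909828 × 0.859848 = 0.782314
Parallel (cooling-tower fan, [0.782314], and control panel): 1 − (1 − 0.836106)(1 − 0.782314)(1 − 0.739338) = 0.9907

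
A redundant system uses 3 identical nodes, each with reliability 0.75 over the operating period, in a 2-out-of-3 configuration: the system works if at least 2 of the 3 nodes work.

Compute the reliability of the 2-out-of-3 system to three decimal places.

R = Σ_{i=2}^{3} C(3,i) p^i (1−p)^{3−i} with p = 0.75
C(3,2)·0.75^2·0.25^1 = 0.42188
C(3,3)·0.75^3·0.25^0 = 0.42188
Sum = 0.844

0.844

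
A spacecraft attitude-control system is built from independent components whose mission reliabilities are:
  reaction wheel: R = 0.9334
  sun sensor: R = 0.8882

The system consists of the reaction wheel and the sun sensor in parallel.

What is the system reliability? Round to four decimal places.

0.9926

Parallel (reaction wheel and sun sensor): 1 − (1 − 0.933400)(1 − 0.888200) = 0.9926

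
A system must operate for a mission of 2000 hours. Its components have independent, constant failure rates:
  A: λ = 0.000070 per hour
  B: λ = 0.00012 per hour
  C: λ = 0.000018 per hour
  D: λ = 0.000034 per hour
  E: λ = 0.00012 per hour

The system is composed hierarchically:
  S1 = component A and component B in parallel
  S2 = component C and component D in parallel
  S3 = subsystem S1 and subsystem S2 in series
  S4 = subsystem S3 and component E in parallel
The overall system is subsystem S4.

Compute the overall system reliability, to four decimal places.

R(A) = exp(−0.000070 × 2000) = 0.869358
R(B) = exp(−0.00012 × 2000) = 0.786628
R(C) = exp(−0.000018 × 2000) = 0.964640
R(D) = exp(−0.000034 × 2000) = 0.934260
R(E) = exp(−0.00012 × 2000) = 0.786628
Parallel (A and B): 1 − (1 − 0.869358)(1 − 0.786628) = 0.972125
Parallel (C and D): 1 − (1 − 0.964640)(1 − 0.934260) = 0.997675
Series ([0.972125] and [0.997675]): 0.972125 × 0.997675 = 0.969865
Parallel ([0.969865] and E): 1 − (1 − 0.969865)(1 − 0.786628) = 0.9936

0.9936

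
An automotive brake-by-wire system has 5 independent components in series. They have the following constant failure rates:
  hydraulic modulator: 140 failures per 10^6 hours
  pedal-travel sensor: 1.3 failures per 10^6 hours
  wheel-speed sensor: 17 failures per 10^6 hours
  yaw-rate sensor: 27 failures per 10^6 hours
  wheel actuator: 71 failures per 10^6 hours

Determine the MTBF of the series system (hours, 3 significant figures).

Series of exponential components: λ_sys = Σ λ_i
λ_sys = 0.00014 + 0.0000013 + 0.000017 + 0.000027 + 0.000071 = 2.5630e-04 /h
MTBF = 1 / λ_sys = 3900 h

3900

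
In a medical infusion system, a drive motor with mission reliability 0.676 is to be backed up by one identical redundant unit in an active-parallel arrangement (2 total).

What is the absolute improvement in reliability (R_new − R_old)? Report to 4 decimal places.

0.2190

R_before = 0.676
R_after = 1 − (1 − 0.676)^2 = 0.8950
ΔR = 0.8950 − 0.676 = 0.2190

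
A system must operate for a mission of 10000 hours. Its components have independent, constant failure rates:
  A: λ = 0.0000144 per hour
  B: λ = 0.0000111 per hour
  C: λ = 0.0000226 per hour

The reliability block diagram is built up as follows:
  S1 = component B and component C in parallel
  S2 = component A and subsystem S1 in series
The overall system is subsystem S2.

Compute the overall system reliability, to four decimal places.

R(A) = exp(−0.0000144 × 10000) = 0.865888
R(B) = exp(−0.0000111 × 10000) = 0.894939
R(C) = exp(−0.0000226 × 10000) = 0.797718
Parallel (B and C): 1 − (1 − 0.894939)(1 − 0.797718) = 0.978748
Series (A and [0.978748]): 0.865888 × 0.978748 = 0.8475

0.8475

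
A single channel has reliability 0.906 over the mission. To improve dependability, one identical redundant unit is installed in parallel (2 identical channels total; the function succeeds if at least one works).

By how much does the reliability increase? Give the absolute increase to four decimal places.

R_before = 0.906
R_after = 1 − (1 − 0.906)^2 = 0.9912
ΔR = 0.9912 − 0.906 = 0.0852

0.0852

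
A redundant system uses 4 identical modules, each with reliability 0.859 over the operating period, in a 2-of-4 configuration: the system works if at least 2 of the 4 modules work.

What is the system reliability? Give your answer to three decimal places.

R = Σ_{i=2}^{4} C(4,i) p^i (1−p)^{4−i} with p = 0.859
C(4,2)·0.859^2·0.141^2 = 0.08802
C(4,3)·0.859^3·0.141^1 = 0.35749
C(4,4)·0.859^4·0.141^0 = 0.54447
Sum = 0.990

0.990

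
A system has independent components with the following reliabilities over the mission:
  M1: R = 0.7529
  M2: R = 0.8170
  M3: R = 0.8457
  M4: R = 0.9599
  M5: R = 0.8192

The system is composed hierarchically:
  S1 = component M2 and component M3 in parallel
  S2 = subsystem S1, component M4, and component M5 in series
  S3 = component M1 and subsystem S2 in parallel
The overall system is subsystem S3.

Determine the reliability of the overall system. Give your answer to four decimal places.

Parallel (M2 and M3): 1 − (1 − 0.817000)(1 − 0.845700) = 0.971763
Series ([0.971763], M4, and M5): 0.971763 × 0.959900 × 0.819200 = 0.764146
Parallel (M1 and [0.764146]): 1 − (1 − 0.752900)(1 − 0.764146) = 0.9417

0.9417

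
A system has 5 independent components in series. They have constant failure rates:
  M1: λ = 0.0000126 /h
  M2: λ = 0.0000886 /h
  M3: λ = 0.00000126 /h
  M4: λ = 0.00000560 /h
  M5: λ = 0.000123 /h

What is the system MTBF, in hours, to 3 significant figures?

4330

Series of exponential components: λ_sys = Σ λ_i
λ_sys = 0.0000126 + 0.0000886 + 0.00000126 + 0.00000560 + 0.000123 = 2.3106e-04 /h
MTBF = 1 / λ_sys = 4330 h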